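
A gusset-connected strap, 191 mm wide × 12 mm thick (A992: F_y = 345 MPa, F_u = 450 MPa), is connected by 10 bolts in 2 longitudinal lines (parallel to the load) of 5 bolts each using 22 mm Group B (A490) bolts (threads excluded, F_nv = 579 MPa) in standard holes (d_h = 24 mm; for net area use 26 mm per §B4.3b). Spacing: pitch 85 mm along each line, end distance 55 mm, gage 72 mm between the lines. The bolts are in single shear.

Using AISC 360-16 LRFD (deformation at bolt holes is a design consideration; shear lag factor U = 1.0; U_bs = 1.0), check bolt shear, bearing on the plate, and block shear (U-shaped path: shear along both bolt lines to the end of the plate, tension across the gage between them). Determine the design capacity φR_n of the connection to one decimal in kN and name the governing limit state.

Bolt shear: A_b = π(22)²/4 = 380.13 mm². φR_n = 0.75 × 579 × 380.13 × 10 × 1 = 1650.7 kN.
Bearing (12 mm plate, F_u = 450 MPa): end bolts L_c = 55 − 24/2 = 43, R_n = min(1.2×43×12×450, 2.4×22×12×450) = 278.64 kN/bolt; interior L_c = 85 − 24 = 61, R_n = 285.12 kN/bolt. φR_n = 0.75 × (2×278.64 + 8×285.12) = 2128.7 kN.
Block shear: shear path 2×[55+4×85] = 2×395 mm, A_gv = 9480, A_nv = 2×(395 − 4.5×26)×12 = 6672 mm²; tension across gage: (72 − 1×26)×12 = 552 mm². R_n = min(0.6×450×6672, 0.6×345×9480) + 1.0×450×552 = min(1801.4, 1962.4) + 248.4 = 2049.8 kN. φR_n = 0.75 × 2049.8 = 1537.4 kN.
Governing: min(1650.7, 2128.7, 1537.4) = 1537.4 kN → block shear.

1537.4 kN (block shear governs)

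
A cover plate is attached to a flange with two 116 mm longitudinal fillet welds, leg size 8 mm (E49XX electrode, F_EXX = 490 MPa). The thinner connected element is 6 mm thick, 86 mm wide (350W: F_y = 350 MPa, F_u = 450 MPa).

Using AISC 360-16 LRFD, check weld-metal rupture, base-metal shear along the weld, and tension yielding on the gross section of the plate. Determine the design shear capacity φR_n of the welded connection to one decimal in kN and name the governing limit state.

Weld metal: throat = 0.707×8 = 5.656 mm, L = 2×116 = 232 mm. φR_n = 0.75 × 0.6 × 490 × 5.656 × 232 = 289.3 kN.
Base metal shear (6 mm plate): yield φR_n = 1.0×0.6×350×6×232 = 292.3 kN; rupture φR_n = 0.75×0.6×450×6×232 = 281.9 kN; take 281.9 kN (rupture).
Tension yield (gross): A_g = 86×6 = 516 mm². φR_n = 0.90 × 350 × 516 = 162.5 kN.
Governing: min(289.3, 281.9, 162.5) = 162.5 kN → gross-section yield.

162.5 kN (gross-section yield governs)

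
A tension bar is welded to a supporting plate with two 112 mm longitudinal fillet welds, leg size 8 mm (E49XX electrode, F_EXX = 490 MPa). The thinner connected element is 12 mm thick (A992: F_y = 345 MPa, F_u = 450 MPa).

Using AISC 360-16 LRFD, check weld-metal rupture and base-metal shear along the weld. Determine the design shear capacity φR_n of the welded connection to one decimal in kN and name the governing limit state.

Weld metal: throat = 0.707×8 = 5.656 mm, L = 2×112 = 224 mm. φR_n = 0.75 × 0.6 × 490 × 5.656 × 224 = 279.4 kN.
Base metal shear (12 mm plate): yield φR_n = 1.0×0.6×345×12×224 = 556.4 kN; rupture φR_n = 0.75×0.6×450×12×224 = 544.3 kN; take 544.3 kN (rupture).
Governing: min(279.4, 544.3) = 279.4 kN → weld metal.

279.4 kN (weld metal governs)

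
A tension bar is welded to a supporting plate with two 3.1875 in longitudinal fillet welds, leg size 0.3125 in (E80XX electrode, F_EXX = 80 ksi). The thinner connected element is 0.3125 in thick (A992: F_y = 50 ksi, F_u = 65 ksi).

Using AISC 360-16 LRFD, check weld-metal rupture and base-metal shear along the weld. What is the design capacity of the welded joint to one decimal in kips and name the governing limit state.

Weld metal: throat = 0.707×0.3125 = 0.22094 in, L = 2×3.1875 = 6.375 in. φR_n = 0.75 × 0.6 × 80 × 0.22094 × 6.375 = 50.7 kips.
Base metal shear (0.3125 in plate): yield φR_n = 1.0×0.6×50×0.3125×6.375 = 59.8 kips; rupture φR_n = 0.75×0.6×65×0.3125×6.375 = 58.3 kips; take 58.3 kips (rupture).
Governing: min(50.7, 58.3) = 50.7 kips → weld metal.

50.7 kips (weld metal governs)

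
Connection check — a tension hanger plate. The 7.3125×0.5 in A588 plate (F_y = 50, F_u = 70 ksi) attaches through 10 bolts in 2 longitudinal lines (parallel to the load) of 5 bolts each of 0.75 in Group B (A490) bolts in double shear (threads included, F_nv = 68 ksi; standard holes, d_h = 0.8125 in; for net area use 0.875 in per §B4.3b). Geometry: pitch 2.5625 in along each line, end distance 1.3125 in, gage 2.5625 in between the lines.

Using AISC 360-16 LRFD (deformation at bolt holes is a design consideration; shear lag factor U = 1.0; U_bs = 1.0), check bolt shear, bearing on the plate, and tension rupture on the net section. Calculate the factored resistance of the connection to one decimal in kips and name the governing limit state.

Bolt shear: A_b = π(0.75)²/4 = 0.44179 in². φR_n = 0.75 × 68 × 0.44179 × 10 × 2 = 450.6 kips.
Bearing (0.5 in plate, F_u = 70 ksi): end bolts L_c = 1.3125 − 0.8125/2 = 0.90625, R_n = min(1.2×0.90625×0.5×70, 2.4×0.75×0.5×70) = 38.063 kips/bolt; interior L_c = 2.5625 − 0.8125 = 1.75, R_n = 63 kips/bolt. φR_n = 0.75 × (2×38.063 + 8×63) = 435.1 kips.
Tension rupture (net): A_n = (7.3125 − 2×0.875)×0.5 = 2.7813 in² (U = 1.0, A_e = A_n). φR_n = 0.75 × 70 × 2.7813 = 146.0 kips.
Governing: min(450.6, 435.1, 146.0) = 146.0 kips → net-section rupture.

146.0 kips (net-section rupture governs)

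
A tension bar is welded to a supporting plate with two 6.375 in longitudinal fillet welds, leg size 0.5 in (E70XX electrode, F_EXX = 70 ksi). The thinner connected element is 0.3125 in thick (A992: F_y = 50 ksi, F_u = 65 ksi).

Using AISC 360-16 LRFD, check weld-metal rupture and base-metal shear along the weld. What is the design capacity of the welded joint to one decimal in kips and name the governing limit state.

Weld metal: throat = 0.707×0.5 = 0.3535 in, L = 2×6.375 = 12.75 in. φR_n = 0.75 × 0.6 × 70 × 0.3535 × 12.75 = 142.0 kips.
Base metal shear (0.3125 in plate): yield φR_n = 1.0×0.6×50×0.3125×12.75 = 119.5 kips; rupture φR_n = 0.75×0.6×65×0.3125×12.75 = 116.5 kips; take 116.5 kips (rupture).
Governing: min(142.0, 116.5) = 116.5 kips → base-metal shear.

116.5 kips (base-metal shear governs)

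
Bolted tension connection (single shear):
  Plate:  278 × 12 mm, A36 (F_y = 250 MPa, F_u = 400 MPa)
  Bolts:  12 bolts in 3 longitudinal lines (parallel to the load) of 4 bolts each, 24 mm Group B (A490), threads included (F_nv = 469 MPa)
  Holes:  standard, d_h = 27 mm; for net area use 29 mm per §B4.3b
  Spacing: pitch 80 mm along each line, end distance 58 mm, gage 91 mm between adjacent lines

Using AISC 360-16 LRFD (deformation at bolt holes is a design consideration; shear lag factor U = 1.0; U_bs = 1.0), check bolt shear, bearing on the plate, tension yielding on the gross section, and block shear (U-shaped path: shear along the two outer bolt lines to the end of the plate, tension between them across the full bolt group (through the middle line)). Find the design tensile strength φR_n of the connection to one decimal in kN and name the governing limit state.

Bolt shear: A_b = π(24)²/4 = 452.39 mm². φR_n = 0.75 × 469 × 452.39 × 12 × 1 = 1909.5 kN.
Bearing (12 mm plate, F_u = 400 MPa): end bolts L_c = 58 − 27/2 = 44.5, R_n = min(1.2×44.5×12×400, 2.4×24×12×400) = 256.32 kN/bolt; interior L_c = 80 − 27 = 53, R_n = 276.48 kN/bolt. φR_n = 0.75 × (3×256.32 + 9×276.48) = 2443.0 kN.
Tension yield (gross): A_g = 278×12 = 3336 mm². φR_n = 0.90 × 250 × 3336 = 750.6 kN.
Block shear: shear path 2×[58+3×80] = 2×298 mm, A_gv = 7152, A_nv = 2×(298 − 3.5×29)×12 = 4716 mm²; tension across gage: (182 − 2×29)×12 = 1488 mm². R_n = min(0.6×400×4716, 0.6×250×7152) + 1.0×400×1488 = min(1131.8, 1072.8) + 595.2 = 1668 kN. φR_n = 0.75 × 1668 = 1251.0 kN.
Governing: min(1909.5, 2443.0, 750.6, 1251.0) = 750.6 kN → gross-section yield.

750.6 kN (gross-section yield governs)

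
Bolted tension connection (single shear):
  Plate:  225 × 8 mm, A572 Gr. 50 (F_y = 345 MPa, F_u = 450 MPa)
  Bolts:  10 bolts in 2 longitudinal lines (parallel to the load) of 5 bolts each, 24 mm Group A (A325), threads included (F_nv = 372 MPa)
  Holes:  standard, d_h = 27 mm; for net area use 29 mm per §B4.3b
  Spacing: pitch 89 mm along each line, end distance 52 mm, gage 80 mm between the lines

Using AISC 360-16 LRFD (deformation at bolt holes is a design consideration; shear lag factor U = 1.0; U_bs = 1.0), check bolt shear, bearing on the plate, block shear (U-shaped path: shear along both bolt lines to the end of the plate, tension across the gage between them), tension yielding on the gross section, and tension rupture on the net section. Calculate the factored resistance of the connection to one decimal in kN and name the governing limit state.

450.9 kN (net-section rupture governs)

Bolt shear: A_b = π(24)²/4 = 452.39 mm². φR_n = 0.75 × 372 × 452.39 × 10 × 1 = 1262.2 kN.
Bearing (8 mm plate, F_u = 450 MPa): end bolts L_c = 52 − 27/2 = 38.5, R_n = min(1.2×38.5×8×450, 2.4×24×8×450) = 166.32 kN/bolt; interior L_c = 89 − 27 = 62, R_n = 207.36 kN/bolt. φR_n = 0.75 × (2×166.32 + 8×207.36) = 1493.6 kN.
Block shear: shear path 2×[52+4×89] = 2×408 mm, A_gv = 6528, A_nv = 2×(408 − 4.5×29)×8 = 4440 mm²; tension across gage: (80 − 1×29)×8 = 408 mm². R_n = min(0.6×450×4440, 0.6×345×6528) + 1.0×450×408 = min(1198.8, 1351.3) + 183.6 = 1382.4 kN. φR_n = 0.75 × 1382.4 = 1036.8 kN.
Tension yield (gross): A_g = 225×8 = 1800 mm². φR_n = 0.90 × 345 × 1800 = 558.9 kN.
Tension rupture (net): A_n = (225 − 2×29)×8 = 1336 mm² (U = 1.0, A_e = A_n). φR_n = 0.75 × 450 × 1336 = 450.9 kN.
Governing: min(1262.2, 1493.6, 1036.8, 558.9, 450.9) = 450.9 kN → net-section rupture.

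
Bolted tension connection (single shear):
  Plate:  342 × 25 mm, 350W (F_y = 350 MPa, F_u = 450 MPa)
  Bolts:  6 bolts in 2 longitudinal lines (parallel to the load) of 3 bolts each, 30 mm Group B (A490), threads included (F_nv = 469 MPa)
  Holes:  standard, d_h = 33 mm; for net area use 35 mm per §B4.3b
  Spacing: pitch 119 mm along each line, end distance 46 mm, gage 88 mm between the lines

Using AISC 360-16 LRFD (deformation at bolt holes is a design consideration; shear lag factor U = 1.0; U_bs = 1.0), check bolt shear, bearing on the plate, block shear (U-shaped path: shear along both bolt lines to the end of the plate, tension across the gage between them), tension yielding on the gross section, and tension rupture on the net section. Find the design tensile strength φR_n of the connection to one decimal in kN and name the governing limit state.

Bolt shear: A_b = π(30)²/4 = 706.86 mm². φR_n = 0.75 × 469 × 706.86 × 6 × 1 = 1491.8 kN.
Bearing (25 mm plate, F_u = 450 MPa): end bolts L_c = 46 − 33/2 = 29.5, R_n = min(1.2×29.5×25×450, 2.4×30×25×450) = 398.25 kN/bolt; interior L_c = 119 − 33 = 86, R_n = 810 kN/bolt. φR_n = 0.75 × (2×398.25 + 4×810) = 3027.4 kN.
Block shear: shear path 2×[46+2×119] = 2×284 mm, A_gv = 14200, A_nv = 2×(284 − 2.5×35)×25 = 9825 mm²; tension across gage: (88 − 1×35)×25 = 1325 mm². R_n = min(0.6×450×9825, 0.6×350×14200) + 1.0×450×1325 = min(2652.8, 2982) + 596.25 = 3249.1 kN. φR_n = 0.75 × 3249.1 = 2436.8 kN.
Tension yield (gross): A_g = 342×25 = 8550 mm². φR_n = 0.90 × 350 × 8550 = 2693.3 kN.
Tension rupture (net): A_n = (342 − 2×35)×25 = 6800 mm² (U = 1.0, A_e = A_n). φR_n = 0.75 × 450 × 6800 = 2295.0 kN.
Governing: min(1491.8, 3027.4, 2436.8, 2693.3, 2295.0) = 1491.8 kN → bolt shear.

1491.8 kN (bolt shear governs)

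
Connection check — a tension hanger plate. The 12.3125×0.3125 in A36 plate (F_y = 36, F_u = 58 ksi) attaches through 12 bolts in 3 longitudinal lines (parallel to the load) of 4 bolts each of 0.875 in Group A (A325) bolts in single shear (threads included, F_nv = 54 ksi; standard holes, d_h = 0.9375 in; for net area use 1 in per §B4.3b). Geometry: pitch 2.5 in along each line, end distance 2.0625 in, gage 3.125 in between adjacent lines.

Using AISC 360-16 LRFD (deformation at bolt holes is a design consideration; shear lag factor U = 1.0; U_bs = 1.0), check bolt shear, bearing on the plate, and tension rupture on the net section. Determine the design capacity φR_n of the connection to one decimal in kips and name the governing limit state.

126.6 kips (net-section rupture governs)

Bolt shear: A_b = π(0.875)²/4 = 0.60132 in². φR_n = 0.75 × 54 × 0.60132 × 12 × 1 = 292.2 kips.
Bearing (0.3125 in plate, F_u = 58 ksi): end bolts L_c = 2.0625 − 0.9375/2 = 1.59375, R_n = min(1.2×1.59375×0.3125×58, 2.4×0.875×0.3125×58) = 34.664 kips/bolt; interior L_c = 2.5 − 0.9375 = 1.5625, R_n = 33.984 kips/bolt. φR_n = 0.75 × (3×34.664 + 9×33.984) = 307.4 kips.
Tension rupture (net): A_n = (12.3125 − 3×1)×0.3125 = 2.9102 in² (U = 1.0, A_e = A_n). φR_n = 0.75 × 58 × 2.9102 = 126.6 kips.
Governing: min(292.2, 307.4, 126.6) = 126.6 kips → net-section rupture.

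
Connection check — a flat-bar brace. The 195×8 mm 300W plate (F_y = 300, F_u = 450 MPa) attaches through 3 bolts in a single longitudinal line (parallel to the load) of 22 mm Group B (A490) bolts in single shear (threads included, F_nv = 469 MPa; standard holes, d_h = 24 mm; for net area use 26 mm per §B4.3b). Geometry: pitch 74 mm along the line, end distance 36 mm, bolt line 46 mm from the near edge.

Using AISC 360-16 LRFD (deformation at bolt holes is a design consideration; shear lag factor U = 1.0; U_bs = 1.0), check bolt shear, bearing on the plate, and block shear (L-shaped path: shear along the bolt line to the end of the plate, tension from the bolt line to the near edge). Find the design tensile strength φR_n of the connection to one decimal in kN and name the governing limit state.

Bolt shear: A_b = π(22)²/4 = 380.13 mm². φR_n = 0.75 × 469 × 380.13 × 3 × 1 = 401.1 kN.
Bearing (8 mm plate, F_u = 450 MPa): end bolts L_c = 36 − 24/2 = 24, R_n = min(1.2×24×8×450, 2.4×22×8×450) = 103.68 kN/bolt; interior L_c = 74 − 24 = 50, R_n = 190.08 kN/bolt. φR_n = 0.75 × (1×103.68 + 2×190.08) = 362.9 kN.
Block shear: shear path 1×[36+2×74] = 1×184 mm, A_gv = 1472, A_nv = 1×(184 − 2.5×26)×8 = 952 mm²; tension to near edge: (46 − 0.5×26)×8 = 264 mm². R_n = min(0.6×450×952, 0.6×300×1472) + 1.0×450×264 = min(257.04, 264.96) + 118.8 = 375.84 kN. φR_n = 0.75 × 375.84 = 281.9 kN.
Governing: min(401.1, 362.9, 281.9) = 281.9 kN → block shear.

281.9 kN (block shear governs)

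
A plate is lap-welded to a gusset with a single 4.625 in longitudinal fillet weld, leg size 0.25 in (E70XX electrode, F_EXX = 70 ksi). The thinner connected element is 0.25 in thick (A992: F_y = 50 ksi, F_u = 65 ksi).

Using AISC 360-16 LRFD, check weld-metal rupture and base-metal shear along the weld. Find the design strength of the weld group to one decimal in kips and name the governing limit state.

25.8 kips (weld metal governs)

Weld metal: throat = 0.707×0.25 = 0.17675 in, L = 4.625 in. φR_n = 0.75 × 0.6 × 70 × 0.17675 × 4.625 = 25.8 kips.
Base metal shear (0.25 in plate): yield φR_n = 1.0×0.6×50×0.25×4.625 = 34.7 kips; rupture φR_n = 0.75×0.6×65×0.25×4.625 = 33.8 kips; take 33.8 kips (rupture).
Governing: min(25.8, 33.8) = 25.8 kips → weld metal.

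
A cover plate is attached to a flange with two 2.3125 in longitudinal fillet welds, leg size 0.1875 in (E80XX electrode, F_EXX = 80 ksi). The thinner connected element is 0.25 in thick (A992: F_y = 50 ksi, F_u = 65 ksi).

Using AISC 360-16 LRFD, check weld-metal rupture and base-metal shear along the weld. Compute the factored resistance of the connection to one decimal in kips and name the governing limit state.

Weld metal: throat = 0.707×0.1875 = 0.13256 in, L = 2×2.3125 = 4.625 in. φR_n = 0.75 × 0.6 × 80 × 0.13256 × 4.625 = 22.1 kips.
Base metal shear (0.25 in plate): yield φR_n = 1.0×0.6×50×0.25×4.625 = 34.7 kips; rupture φR_n = 0.75×0.6×65×0.25×4.625 = 33.8 kips; take 33.8 kips (rupture).
Governing: min(22.1, 33.8) = 22.1 kips → weld metal.

22.1 kips (weld metal governs)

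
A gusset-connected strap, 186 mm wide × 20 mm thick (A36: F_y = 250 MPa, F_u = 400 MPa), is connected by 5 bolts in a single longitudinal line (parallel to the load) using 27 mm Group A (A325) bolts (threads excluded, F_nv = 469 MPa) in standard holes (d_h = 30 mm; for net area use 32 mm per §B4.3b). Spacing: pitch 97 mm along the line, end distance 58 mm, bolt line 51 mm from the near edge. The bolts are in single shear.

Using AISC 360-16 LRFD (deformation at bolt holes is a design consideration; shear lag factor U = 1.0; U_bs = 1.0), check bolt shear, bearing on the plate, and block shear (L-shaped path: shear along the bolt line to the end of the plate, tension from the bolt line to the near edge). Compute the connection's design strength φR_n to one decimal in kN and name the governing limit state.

1007.0 kN (bolt shear governs)

Bolt shear: A_b = π(27)²/4 = 572.56 mm². φR_n = 0.75 × 469 × 572.56 × 5 × 1 = 1007.0 kN.
Bearing (20 mm plate, F_u = 400 MPa): end bolts L_c = 58 − 30/2 = 43, R_n = min(1.2×43×20×400, 2.4×27×20×400) = 412.8 kN/bolt; interior L_c = 97 − 30 = 67, R_n = 518.4 kN/bolt. φR_n = 0.75 × (1×412.8 + 4×518.4) = 1864.8 kN.
Block shear: shear path 1×[58+4×97] = 1×446 mm, A_gv = 8920, A_nv = 1×(446 − 4.5×32)×20 = 6040 mm²; tension to near edge: (51 − 0.5×32)×20 = 700 mm². R_n = min(0.6×400×6040, 0.6×250×8920) + 1.0×400×700 = min(1449.6, 1338) + 280 = 1618 kN. φR_n = 0.75 × 1618 = 1213.5 kN.
Governing: min(1007.0, 1864.8, 1213.5) = 1007.0 kN → bolt shear.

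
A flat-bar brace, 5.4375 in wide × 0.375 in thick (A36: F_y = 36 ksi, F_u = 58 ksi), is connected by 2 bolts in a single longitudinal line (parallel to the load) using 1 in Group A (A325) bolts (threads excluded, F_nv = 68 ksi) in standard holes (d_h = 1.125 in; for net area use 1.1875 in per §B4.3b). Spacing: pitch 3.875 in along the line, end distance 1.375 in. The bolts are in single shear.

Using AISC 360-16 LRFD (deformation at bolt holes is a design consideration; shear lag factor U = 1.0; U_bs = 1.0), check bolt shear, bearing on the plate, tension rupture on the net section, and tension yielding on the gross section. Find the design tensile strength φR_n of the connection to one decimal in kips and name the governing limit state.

55.1 kips (bearing governs)

Bolt shear: A_b = π(1)²/4 = 0.7854 in². φR_n = 0.75 × 68 × 0.7854 × 2 × 1 = 80.1 kips.
Bearing (0.375 in plate, F_u = 58 ksi): end bolts L_c = 1.375 − 1.125/2 = 0.8125, R_n = min(1.2×0.8125×0.375×58, 2.4×1×0.375×58) = 21.206 kips/bolt; interior L_c = 3.875 − 1.125 = 2.75, R_n = 52.2 kips/bolt. φR_n = 0.75 × (1×21.206 + 1×52.2) = 55.1 kips.
Tension rupture (net): A_n = (5.4375 − 1×1.1875)×0.375 = 1.5938 in² (U = 1.0, A_e = A_n). φR_n = 0.75 × 58 × 1.5938 = 69.3 kips.
Tension yield (gross): A_g = 5.4375×0.375 = 2.0391 in². φR_n = 0.90 × 36 × 2.0391 = 66.1 kips.
Governing: min(80.1, 55.1, 69.3, 66.1) = 55.1 kips → bearing.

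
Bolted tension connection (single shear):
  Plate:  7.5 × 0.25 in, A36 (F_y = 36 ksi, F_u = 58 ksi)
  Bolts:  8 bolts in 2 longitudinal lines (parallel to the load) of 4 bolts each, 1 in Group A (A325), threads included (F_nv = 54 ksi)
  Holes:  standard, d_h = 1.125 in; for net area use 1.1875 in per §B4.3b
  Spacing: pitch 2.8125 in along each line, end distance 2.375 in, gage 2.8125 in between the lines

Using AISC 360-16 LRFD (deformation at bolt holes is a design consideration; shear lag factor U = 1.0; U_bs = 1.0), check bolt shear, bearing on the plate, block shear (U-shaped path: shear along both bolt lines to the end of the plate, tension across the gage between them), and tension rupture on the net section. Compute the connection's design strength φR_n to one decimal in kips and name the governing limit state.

55.7 kips (net-section rupture governs)

Bolt shear: A_b = π(1)²/4 = 0.7854 in². φR_n = 0.75 × 54 × 0.7854 × 8 × 1 = 254.5 kips.
Bearing (0.25 in plate, F_u = 58 ksi): end bolts L_c = 2.375 − 1.125/2 = 1.8125, R_n = min(1.2×1.8125×0.25×58, 2.4×1×0.25×58) = 31.538 kips/bolt; interior L_c = 2.8125 − 1.125 = 1.6875, R_n = 29.363 kips/bolt. φR_n = 0.75 × (2×31.538 + 6×29.363) = 179.4 kips.
Block shear: shear path 2×[2.375+3×2.8125] = 2×10.8125 in, A_gv = 5.4063, A_nv = 2×(10.8125 − 3.5×1.1875)×0.25 = 3.3281 in²; tension across gage: (2.8125 − 1×1.1875)×0.25 = 0.40625 in². R_n = min(0.6×58×3.3281, 0.6×36×5.4063) + 1.0×58×0.40625 = min(115.82, 116.78) + 23.563 = 139.38 kips. φR_n = 0.75 × 139.38 = 104.5 kips.
Tension rupture (net): A_n = (7.5 − 2×1.1875)×0.25 = 1.2813 in² (U = 1.0, A_e = A_n). φR_n = 0.75 × 58 × 1.2813 = 55.7 kips.
Governing: min(254.5, 179.4, 104.5, 55.7) = 55.7 kips → net-section rupture.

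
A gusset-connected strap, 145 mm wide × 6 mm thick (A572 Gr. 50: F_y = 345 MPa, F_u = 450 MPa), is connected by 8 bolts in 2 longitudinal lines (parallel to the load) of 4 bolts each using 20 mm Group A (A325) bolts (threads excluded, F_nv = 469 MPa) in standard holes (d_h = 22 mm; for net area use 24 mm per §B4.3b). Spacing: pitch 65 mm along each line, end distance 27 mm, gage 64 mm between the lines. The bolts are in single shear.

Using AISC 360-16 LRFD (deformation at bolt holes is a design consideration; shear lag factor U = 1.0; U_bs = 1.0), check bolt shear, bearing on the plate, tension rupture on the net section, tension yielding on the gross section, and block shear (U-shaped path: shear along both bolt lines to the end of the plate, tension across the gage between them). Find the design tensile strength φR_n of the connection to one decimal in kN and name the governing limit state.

196.4 kN (net-section rupture governs)

Bolt shear: A_b = π(20)²/4 = 314.16 mm². φR_n = 0.75 × 469 × 314.16 × 8 × 1 = 884.0 kN.
Bearing (6 mm plate, F_u = 450 MPa): end bolts L_c = 27 − 22/2 = 16, R_n = min(1.2×16×6×450, 2.4×20×6×450) = 51.84 kN/bolt; interior L_c = 65 − 22 = 43, R_n = 129.6 kN/bolt. φR_n = 0.75 × (2×51.84 + 6×129.6) = 661.0 kN.
Tension rupture (net): A_n = (145 − 2×24)×6 = 582 mm² (U = 1.0, A_e = A_n). φR_n = 0.75 × 450 × 582 = 196.4 kN.
Tension yield (gross): A_g = 145×6 = 870 mm². φR_n = 0.90 × 345 × 870 = 270.1 kN.
Block shear: shear path 2×[27+3×65] = 2×222 mm, A_gv = 2664, A_nv = 2×(222 − 3.5×24)×6 = 1656 mm²; tension across gage: (64 − 1×24)×6 = 240 mm². R_n = min(0.6×450×1656, 0.6×345×2664) + 1.0×450×240 = min(447.12, 551.45) + 108 = 555.12 kN. φR_n = 0.75 × 555.12 = 416.3 kN.
Governing: min(884.0, 661.0, 196.4, 270.1, 416.3) = 196.4 kN → net-section rupture.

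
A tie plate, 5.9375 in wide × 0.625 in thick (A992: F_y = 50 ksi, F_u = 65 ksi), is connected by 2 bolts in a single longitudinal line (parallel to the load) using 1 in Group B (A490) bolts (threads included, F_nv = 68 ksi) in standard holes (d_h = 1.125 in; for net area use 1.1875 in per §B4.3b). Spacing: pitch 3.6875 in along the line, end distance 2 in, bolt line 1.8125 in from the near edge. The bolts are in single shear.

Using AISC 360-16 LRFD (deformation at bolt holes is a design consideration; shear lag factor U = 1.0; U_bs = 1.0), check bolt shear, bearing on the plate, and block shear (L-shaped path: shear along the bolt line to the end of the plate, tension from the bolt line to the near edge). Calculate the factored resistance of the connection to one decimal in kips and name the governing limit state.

80.1 kips (bolt shear governs)

Bolt shear: A_b = π(1)²/4 = 0.7854 in². φR_n = 0.75 × 68 × 0.7854 × 2 × 1 = 80.1 kips.
Bearing (0.625 in plate, F_u = 65 ksi): end bolts L_c = 2 − 1.125/2 = 1.4375, R_n = min(1.2×1.4375×0.625×65, 2.4×1×0.625×65) = 70.078 kips/bolt; interior L_c = 3.6875 − 1.125 = 2.5625, R_n = 97.5 kips/bolt. φR_n = 0.75 × (1×70.078 + 1×97.5) = 125.7 kips.
Block shear: shear path 1×[2+1×3.6875] = 1×5.6875 in, A_gv = 3.5547, A_nv = 1×(5.6875 − 1.5×1.1875)×0.625 = 2.4414 in²; tension to near edge: (1.8125 − 0.5×1.1875)×0.625 = 0.76172 in². R_n = min(0.6×65×2.4414, 0.6×50×3.5547) + 1.0×65×0.76172 = min(95.215, 106.64) + 49.512 = 144.73 kips. φR_n = 0.75 × 144.73 = 108.5 kips.
Governing: min(80.1, 125.7, 108.5) = 80.1 kips → bolt shear.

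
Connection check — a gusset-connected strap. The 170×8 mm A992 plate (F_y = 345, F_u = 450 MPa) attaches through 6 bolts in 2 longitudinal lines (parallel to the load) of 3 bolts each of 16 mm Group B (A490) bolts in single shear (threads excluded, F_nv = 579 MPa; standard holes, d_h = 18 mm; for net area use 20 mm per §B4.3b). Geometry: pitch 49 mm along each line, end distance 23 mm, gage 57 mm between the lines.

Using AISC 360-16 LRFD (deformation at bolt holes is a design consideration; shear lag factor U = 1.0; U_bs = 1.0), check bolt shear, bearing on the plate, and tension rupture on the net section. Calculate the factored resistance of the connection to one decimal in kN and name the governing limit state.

Bolt shear: A_b = π(16)²/4 = 201.06 mm². φR_n = 0.75 × 579 × 201.06 × 6 × 1 = 523.9 kN.
Bearing (8 mm plate, F_u = 450 MPa): end bolts L_c = 23 − 18/2 = 14, R_n = min(1.2×14×8×450, 2.4×16×8×450) = 60.48 kN/bolt; interior L_c = 49 − 18 = 31, R_n = 133.92 kN/bolt. φR_n = 0.75 × (2×60.48 + 4×133.92) = 492.5 kN.
Tension rupture (net): A_n = (170 − 2×20)×8 = 1040 mm² (U = 1.0, A_e = A_n). φR_n = 0.75 × 450 × 1040 = 351.0 kN.
Governing: min(523.9, 492.5, 351.0) = 351.0 kN → net-section rupture.

351.0 kN (net-section rupture governs)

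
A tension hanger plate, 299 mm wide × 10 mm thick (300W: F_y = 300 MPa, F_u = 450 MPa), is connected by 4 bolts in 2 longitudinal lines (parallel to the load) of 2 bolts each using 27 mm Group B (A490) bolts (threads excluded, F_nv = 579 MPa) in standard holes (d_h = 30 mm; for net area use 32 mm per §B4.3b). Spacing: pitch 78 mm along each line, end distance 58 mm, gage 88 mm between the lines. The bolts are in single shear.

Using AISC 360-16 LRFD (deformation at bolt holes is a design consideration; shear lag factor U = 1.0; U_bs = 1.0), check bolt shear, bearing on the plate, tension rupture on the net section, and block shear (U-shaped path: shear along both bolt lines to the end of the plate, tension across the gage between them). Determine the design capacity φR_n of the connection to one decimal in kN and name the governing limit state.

Bolt shear: A_b = π(27)²/4 = 572.56 mm². φR_n = 0.75 × 579 × 572.56 × 4 × 1 = 994.5 kN.
Bearing (10 mm plate, F_u = 450 MPa): end bolts L_c = 58 − 30/2 = 43, R_n = min(1.2×43×10×450, 2.4×27×10×450) = 232.2 kN/bolt; interior L_c = 78 − 30 = 48, R_n = 259.2 kN/bolt. φR_n = 0.75 × (2×232.2 + 2×259.2) = 737.1 kN.
Tension rupture (net): A_n = (299 − 2×32)×10 = 2350 mm² (U = 1.0, A_e = A_n). φR_n = 0.75 × 450 × 2350 = 793.1 kN.
Block shear: shear path 2×[58+1×78] = 2×136 mm, A_gv = 2720, A_nv = 2×(136 − 1.5×32)×10 = 1760 mm²; tension across gage: (88 − 1×32)×10 = 560 mm². R_n = min(0.6×450×1760, 0.6×300×2720) + 1.0×450×560 = min(475.2, 489.6) + 252 = 727.2 kN. φR_n = 0.75 × 727.2 = 545.4 kN.
Governing: min(994.5, 737.1, 793.1, 545.4) = 545.4 kN → block shear.

545.4 kN (block shear governs)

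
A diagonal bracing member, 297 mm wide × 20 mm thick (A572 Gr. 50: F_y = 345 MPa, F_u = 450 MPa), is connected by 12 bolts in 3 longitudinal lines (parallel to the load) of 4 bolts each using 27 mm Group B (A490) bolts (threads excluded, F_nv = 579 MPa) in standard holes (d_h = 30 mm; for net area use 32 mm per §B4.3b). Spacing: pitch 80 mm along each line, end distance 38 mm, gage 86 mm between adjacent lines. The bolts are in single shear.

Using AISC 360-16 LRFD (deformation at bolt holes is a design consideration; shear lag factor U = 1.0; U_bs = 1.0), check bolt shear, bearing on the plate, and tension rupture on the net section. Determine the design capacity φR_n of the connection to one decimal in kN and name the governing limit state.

Bolt shear: A_b = π(27)²/4 = 572.56 mm². φR_n = 0.75 × 579 × 572.56 × 12 × 1 = 2983.6 kN.
Bearing (20 mm plate, F_u = 450 MPa): end bolts L_c = 38 − 30/2 = 23, R_n = min(1.2×23×20×450, 2.4×27×20×450) = 248.4 kN/bolt; interior L_c = 80 − 30 = 50, R_n = 540 kN/bolt. φR_n = 0.75 × (3×248.4 + 9×540) = 4203.9 kN.
Tension rupture (net): A_n = (297 − 3×32)×20 = 4020 mm² (U = 1.0, A_e = A_n). φR_n = 0.75 × 450 × 4020 = 1356.8 kN.
Governing: min(2983.6, 4203.9, 1356.8) = 1356.8 kN → net-section rupture.

1356.8 kN (net-section rupture governs)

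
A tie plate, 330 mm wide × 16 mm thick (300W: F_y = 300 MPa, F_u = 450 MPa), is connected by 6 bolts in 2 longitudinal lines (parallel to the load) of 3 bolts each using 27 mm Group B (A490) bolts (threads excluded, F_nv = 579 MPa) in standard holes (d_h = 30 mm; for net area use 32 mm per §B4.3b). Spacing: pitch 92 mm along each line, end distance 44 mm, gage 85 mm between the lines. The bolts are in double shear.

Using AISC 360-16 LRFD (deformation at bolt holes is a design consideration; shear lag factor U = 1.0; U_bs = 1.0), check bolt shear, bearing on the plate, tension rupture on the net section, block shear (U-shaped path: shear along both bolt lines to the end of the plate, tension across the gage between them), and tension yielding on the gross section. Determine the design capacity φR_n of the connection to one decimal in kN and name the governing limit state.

Bolt shear: A_b = π(27)²/4 = 572.56 mm². φR_n = 0.75 × 579 × 572.56 × 6 × 2 = 2983.6 kN.
Bearing (16 mm plate, F_u = 450 MPa): end bolts L_c = 44 − 30/2 = 29, R_n = min(1.2×29×16×450, 2.4×27×16×450) = 250.56 kN/bolt; interior L_c = 92 − 30 = 62, R_n = 466.56 kN/bolt. φR_n = 0.75 × (2×250.56 + 4×466.56) = 1775.5 kN.
Tension rupture (net): A_n = (330 − 2×32)×16 = 4256 mm² (U = 1.0, A_e = A_n). φR_n = 0.75 × 450 × 4256 = 1436.4 kN.
Block shear: shear path 2×[44+2×92] = 2×228 mm, A_gv = 7296, A_nv = 2×(228 − 2.5×32)×16 = 4736 mm²; tension across gage: (85 − 1×32)×16 = 848 mm². R_n = min(0.6×450×4736, 0.6×300×7296) + 1.0×450×848 = min(1278.7, 1313.3) + 381.6 = 1660.3 kN. φR_n = 0.75 × 1660.3 = 1245.2 kN.
Tension yield (gross): A_g = 330×16 = 5280 mm². φR_n = 0.90 × 300 × 5280 = 1425.6 kN.
Governing: min(2983.6, 1775.5, 1436.4, 1245.2, 1425.6) = 1245.2 kN → block shear.

1245.2 kN (block shear governs)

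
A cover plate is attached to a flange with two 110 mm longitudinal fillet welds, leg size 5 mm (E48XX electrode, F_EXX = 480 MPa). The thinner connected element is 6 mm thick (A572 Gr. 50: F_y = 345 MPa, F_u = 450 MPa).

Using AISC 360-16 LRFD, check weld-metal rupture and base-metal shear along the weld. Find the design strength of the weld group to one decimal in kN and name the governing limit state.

168.0 kN (weld metal governs)

Weld metal: throat = 0.707×5 = 3.535 mm, L = 2×110 = 220 mm. φR_n = 0.75 × 0.6 × 480 × 3.535 × 220 = 168.0 kN.
Base metal shear (6 mm plate): yield φR_n = 1.0×0.6×345×6×220 = 273.2 kN; rupture φR_n = 0.75×0.6×450×6×220 = 267.3 kN; take 267.3 kN (rupture).
Governing: min(168.0, 267.3) = 168.0 kN → weld metal.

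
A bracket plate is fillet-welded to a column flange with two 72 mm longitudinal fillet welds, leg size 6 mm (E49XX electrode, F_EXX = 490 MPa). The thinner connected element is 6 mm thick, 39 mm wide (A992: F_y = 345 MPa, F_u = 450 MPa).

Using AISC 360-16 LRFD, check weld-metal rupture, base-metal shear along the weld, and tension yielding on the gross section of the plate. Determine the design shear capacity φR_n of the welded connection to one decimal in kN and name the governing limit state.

72.7 kN (gross-section yield governs)

Weld metal: throat = 0.707×6 = 4.242 mm, L = 2×72 = 144 mm. φR_n = 0.75 × 0.6 × 490 × 4.242 × 144 = 134.7 kN.
Base metal shear (6 mm plate): yield φR_n = 1.0×0.6×345×6×144 = 178.8 kN; rupture φR_n = 0.75×0.6×450×6×144 = 175.0 kN; take 175.0 kN (rupture).
Tension yield (gross): A_g = 39×6 = 234 mm². φR_n = 0.90 × 345 × 234 = 72.7 kN.
Governing: min(134.7, 175.0, 72.7) = 72.7 kN → gross-section yield.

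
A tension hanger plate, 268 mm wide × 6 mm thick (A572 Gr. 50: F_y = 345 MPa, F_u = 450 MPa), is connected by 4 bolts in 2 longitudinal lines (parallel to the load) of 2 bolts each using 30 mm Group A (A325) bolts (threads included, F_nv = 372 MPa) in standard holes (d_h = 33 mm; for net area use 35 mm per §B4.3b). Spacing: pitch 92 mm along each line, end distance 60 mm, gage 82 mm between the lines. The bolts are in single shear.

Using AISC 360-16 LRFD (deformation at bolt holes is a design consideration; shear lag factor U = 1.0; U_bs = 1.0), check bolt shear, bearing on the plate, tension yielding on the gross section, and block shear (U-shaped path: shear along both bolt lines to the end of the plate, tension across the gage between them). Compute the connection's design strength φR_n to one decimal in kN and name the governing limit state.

337.0 kN (block shear governs)

Bolt shear: A_b = π(30)²/4 = 706.86 mm². φR_n = 0.75 × 372 × 706.86 × 4 × 1 = 788.9 kN.
Bearing (6 mm plate, F_u = 450 MPa): end bolts L_c = 60 − 33/2 = 43.5, R_n = min(1.2×43.5×6×450, 2.4×30×6×450) = 140.94 kN/bolt; interior L_c = 92 − 33 = 59, R_n = 191.16 kN/bolt. φR_n = 0.75 × (2×140.94 + 2×191.16) = 498.2 kN.
Tension yield (gross): A_g = 268×6 = 1608 mm². φR_n = 0.90 × 345 × 1608 = 499.3 kN.
Block shear: shear path 2×[60+1×92] = 2×152 mm, A_gv = 1824, A_nv = 2×(152 − 1.5×35)×6 = 1194 mm²; tension across gage: (82 − 1×35)×6 = 282 mm². R_n = min(0.6×450×1194, 0.6×345×1824) + 1.0×450×282 = min(322.38, 377.57) + 126.9 = 449.28 kN. φR_n = 0.75 × 449.28 = 337.0 kN.
Governing: min(788.9, 498.2, 499.3, 337.0) = 337.0 kN → block shear.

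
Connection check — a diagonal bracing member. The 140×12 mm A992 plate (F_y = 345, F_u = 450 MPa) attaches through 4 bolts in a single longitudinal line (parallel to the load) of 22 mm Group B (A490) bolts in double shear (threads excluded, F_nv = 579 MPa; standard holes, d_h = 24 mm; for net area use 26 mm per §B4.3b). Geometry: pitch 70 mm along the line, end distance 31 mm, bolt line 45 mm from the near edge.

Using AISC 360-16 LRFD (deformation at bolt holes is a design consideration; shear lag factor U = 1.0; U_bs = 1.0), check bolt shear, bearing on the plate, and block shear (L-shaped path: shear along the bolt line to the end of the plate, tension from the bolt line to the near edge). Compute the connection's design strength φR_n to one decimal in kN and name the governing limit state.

Bolt shear: A_b = π(22)²/4 = 380.13 mm². φR_n = 0.75 × 579 × 380.13 × 4 × 2 = 1320.6 kN.
Bearing (12 mm plate, F_u = 450 MPa): end bolts L_c = 31 − 24/2 = 19, R_n = min(1.2×19×12×450, 2.4×22×12×450) = 123.12 kN/bolt; interior L_c = 70 − 24 = 46, R_n = 285.12 kN/bolt. φR_n = 0.75 × (1×123.12 + 3×285.12) = 733.9 kN.
Block shear: shear path 1×[31+3×70] = 1×241 mm, A_gv = 2892, A_nv = 1×(241 − 3.5×26)×12 = 1800 mm²; tension to near edge: (45 − 0.5×26)×12 = 384 mm². R_n = min(0.6×450×1800, 0.6×345×2892) + 1.0×450×384 = min(486, 598.64) + 172.8 = 658.8 kN. φR_n = 0.75 × 658.8 = 494.1 kN.
Governing: min(1320.6, 733.9, 494.1) = 494.1 kN → block shear.

494.1 kN (block shear governs)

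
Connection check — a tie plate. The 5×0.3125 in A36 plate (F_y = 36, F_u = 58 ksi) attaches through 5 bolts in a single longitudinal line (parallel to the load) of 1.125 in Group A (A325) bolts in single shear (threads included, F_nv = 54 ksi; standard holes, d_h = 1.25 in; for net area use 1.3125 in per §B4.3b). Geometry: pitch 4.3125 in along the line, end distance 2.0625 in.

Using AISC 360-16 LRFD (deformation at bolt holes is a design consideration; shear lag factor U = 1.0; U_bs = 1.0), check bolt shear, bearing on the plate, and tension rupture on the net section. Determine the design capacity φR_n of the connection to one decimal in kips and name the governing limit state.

50.1 kips (net-section rupture governs)

Bolt shear: A_b = π(1.125)²/4 = 0.99402 in². φR_n = 0.75 × 54 × 0.99402 × 5 × 1 = 201.3 kips.
Bearing (0.3125 in plate, F_u = 58 ksi): end bolts L_c = 2.0625 − 1.25/2 = 1.4375, R_n = min(1.2×1.4375×0.3125×58, 2.4×1.125×0.3125×58) = 31.266 kips/bolt; interior L_c = 4.3125 − 1.25 = 3.0625, R_n = 48.938 kips/bolt. φR_n = 0.75 × (1×31.266 + 4×48.938) = 170.3 kips.
Tension rupture (net): A_n = (5 − 1×1.3125)×0.3125 = 1.1523 in² (U = 1.0, A_e = A_n). φR_n = 0.75 × 58 × 1.1523 = 50.1 kips.
Governing: min(201.3, 170.3, 50.1) = 50.1 kips → net-section rupture.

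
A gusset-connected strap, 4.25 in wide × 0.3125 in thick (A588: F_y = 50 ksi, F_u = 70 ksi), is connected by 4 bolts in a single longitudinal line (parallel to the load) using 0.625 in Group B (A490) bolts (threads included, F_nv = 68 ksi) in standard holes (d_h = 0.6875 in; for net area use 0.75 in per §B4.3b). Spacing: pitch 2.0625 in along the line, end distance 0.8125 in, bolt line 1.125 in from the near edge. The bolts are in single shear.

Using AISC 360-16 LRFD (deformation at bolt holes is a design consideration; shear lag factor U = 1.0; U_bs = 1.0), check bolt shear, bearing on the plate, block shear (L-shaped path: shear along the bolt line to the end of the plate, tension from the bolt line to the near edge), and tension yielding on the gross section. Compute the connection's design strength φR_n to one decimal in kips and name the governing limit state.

55.4 kips (block shear governs)

Bolt shear: A_b = π(0.625)²/4 = 0.3068 in². φR_n = 0.75 × 68 × 0.3068 × 4 × 1 = 62.6 kips.
Bearing (0.3125 in plate, F_u = 70 ksi): end bolts L_c = 0.8125 − 0.6875/2 = 0.46875, R_n = min(1.2×0.46875×0.3125×70, 2.4×0.625×0.3125×70) = 12.305 kips/bolt; interior L_c = 2.0625 − 0.6875 = 1.375, R_n = 32.813 kips/bolt. φR_n = 0.75 × (1×12.305 + 3×32.813) = 83.1 kips.
Block shear: shear path 1×[0.8125+3×2.0625] = 1×7 in, A_gv = 2.1875, A_nv = 1×(7 − 3.5×0.75)×0.3125 = 1.3672 in²; tension to near edge: (1.125 − 0.5×0.75)×0.3125 = 0.23438 in². R_n = min(0.6×70×1.3672, 0.6×50×2.1875) + 1.0×70×0.23438 = min(57.422, 65.625) + 16.407 = 73.829 kips. φR_n = 0.75 × 73.829 = 55.4 kips.
Tension yield (gross): A_g = 4.25×0.3125 = 1.3281 in². φR_n = 0.90 × 50 × 1.3281 = 59.8 kips.
Governing: min(62.6, 83.1, 55.4, 59.8) = 55.4 kips → block shear.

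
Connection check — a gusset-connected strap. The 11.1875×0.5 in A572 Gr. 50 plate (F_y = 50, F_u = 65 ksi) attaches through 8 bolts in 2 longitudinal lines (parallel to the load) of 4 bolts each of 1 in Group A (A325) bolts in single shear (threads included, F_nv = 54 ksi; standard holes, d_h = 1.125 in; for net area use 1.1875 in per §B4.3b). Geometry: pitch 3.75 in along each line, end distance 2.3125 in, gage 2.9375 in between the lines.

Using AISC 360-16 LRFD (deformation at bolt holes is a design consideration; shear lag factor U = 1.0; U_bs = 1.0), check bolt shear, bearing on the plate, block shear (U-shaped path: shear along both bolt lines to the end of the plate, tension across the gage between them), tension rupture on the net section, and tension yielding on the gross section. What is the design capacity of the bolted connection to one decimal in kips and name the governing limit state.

Bolt shear: A_b = π(1)²/4 = 0.7854 in². φR_n = 0.75 × 54 × 0.7854 × 8 × 1 = 254.5 kips.
Bearing (0.5 in plate, F_u = 65 ksi): end bolts L_c = 2.3125 − 1.125/2 = 1.75, R_n = min(1.2×1.75×0.5×65, 2.4×1×0.5×65) = 68.25 kips/bolt; interior L_c = 3.75 − 1.125 = 2.625, R_n = 78 kips/bolt. φR_n = 0.75 × (2×68.25 + 6×78) = 453.4 kips.
Block shear: shear path 2×[2.3125+3×3.75] = 2×13.5625 in, A_gv = 13.563, A_nv = 2×(13.5625 − 3.5×1.1875)×0.5 = 9.4063 in²; tension across gage: (2.9375 − 1×1.1875)×0.5 = 0.875 in². R_n = min(0.6×65×9.4063, 0.6×50×13.563) + 1.0×65×0.875 = min(366.85, 406.89) + 56.875 = 423.73 kips. φR_n = 0.75 × 423.73 = 317.8 kips.
Tension rupture (net): A_n = (11.1875 − 2×1.1875)×0.5 = 4.4063 in² (U = 1.0, A_e = A_n). φR_n = 0.75 × 65 × 4.4063 = 214.8 kips.
Tension yield (gross): A_g = 11.1875×0.5 = 5.5938 in². φR_n = 0.90 × 50 × 5.5938 = 251.7 kips.
Governing: min(254.5, 453.4, 317.8, 214.8, 251.7) = 214.8 kips → net-section rupture.

214.8 kips (net-section rupture governs)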